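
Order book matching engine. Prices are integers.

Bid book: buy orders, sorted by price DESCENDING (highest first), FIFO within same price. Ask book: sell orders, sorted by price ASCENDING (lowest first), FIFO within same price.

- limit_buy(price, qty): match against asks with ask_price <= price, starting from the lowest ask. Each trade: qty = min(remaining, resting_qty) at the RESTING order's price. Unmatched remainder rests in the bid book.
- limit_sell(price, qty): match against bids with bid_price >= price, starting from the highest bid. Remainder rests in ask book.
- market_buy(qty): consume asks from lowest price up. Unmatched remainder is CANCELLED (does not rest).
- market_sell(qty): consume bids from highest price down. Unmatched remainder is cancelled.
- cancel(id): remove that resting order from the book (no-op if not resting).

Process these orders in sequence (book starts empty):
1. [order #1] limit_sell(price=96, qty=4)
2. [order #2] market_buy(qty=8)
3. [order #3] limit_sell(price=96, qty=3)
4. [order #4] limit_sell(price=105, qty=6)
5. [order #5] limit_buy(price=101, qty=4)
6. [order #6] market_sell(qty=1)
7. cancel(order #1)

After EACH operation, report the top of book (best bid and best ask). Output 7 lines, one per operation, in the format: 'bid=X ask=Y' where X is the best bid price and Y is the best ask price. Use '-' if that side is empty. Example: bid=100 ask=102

Answer: bid=- ask=96
bid=- ask=-
bid=- ask=96
bid=- ask=96
bid=101 ask=105
bid=- ask=105
bid=- ask=105

Derivation:
After op 1 [order #1] limit_sell(price=96, qty=4): fills=none; bids=[-] asks=[#1:4@96]
After op 2 [order #2] market_buy(qty=8): fills=#2x#1:4@96; bids=[-] asks=[-]
After op 3 [order #3] limit_sell(price=96, qty=3): fills=none; bids=[-] asks=[#3:3@96]
After op 4 [order #4] limit_sell(price=105, qty=6): fills=none; bids=[-] asks=[#3:3@96 #4:6@105]
After op 5 [order #5] limit_buy(price=101, qty=4): fills=#5x#3:3@96; bids=[#5:1@101] asks=[#4:6@105]
After op 6 [order #6] market_sell(qty=1): fills=#5x#6:1@101; bids=[-] asks=[#4:6@105]
After op 7 cancel(order #1): fills=none; bids=[-] asks=[#4:6@105]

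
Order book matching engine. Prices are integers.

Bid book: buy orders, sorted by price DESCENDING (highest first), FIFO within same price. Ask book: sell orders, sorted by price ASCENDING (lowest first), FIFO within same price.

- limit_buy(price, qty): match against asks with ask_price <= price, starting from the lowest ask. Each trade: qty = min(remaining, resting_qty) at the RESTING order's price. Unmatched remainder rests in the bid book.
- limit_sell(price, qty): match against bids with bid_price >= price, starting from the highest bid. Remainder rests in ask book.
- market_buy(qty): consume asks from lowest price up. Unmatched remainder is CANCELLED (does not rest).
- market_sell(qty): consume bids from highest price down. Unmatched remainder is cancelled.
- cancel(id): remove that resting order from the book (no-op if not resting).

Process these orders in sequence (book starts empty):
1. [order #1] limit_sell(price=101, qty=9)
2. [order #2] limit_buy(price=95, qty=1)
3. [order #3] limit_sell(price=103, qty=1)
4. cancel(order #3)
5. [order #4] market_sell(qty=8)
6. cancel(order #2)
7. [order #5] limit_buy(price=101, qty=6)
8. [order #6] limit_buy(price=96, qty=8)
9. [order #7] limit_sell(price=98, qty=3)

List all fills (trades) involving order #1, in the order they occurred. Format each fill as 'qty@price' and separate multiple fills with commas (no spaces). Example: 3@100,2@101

After op 1 [order #1] limit_sell(price=101, qty=9): fills=none; bids=[-] asks=[#1:9@101]
After op 2 [order #2] limit_buy(price=95, qty=1): fills=none; bids=[#2:1@95] asks=[#1:9@101]
After op 3 [order #3] limit_sell(price=103, qty=1): fills=none; bids=[#2:1@95] asks=[#1:9@101 #3:1@103]
After op 4 cancel(order #3): fills=none; bids=[#2:1@95] asks=[#1:9@101]
After op 5 [order #4] market_sell(qty=8): fills=#2x#4:1@95; bids=[-] asks=[#1:9@101]
After op 6 cancel(order #2): fills=none; bids=[-] asks=[#1:9@101]
After op 7 [order #5] limit_buy(price=101, qty=6): fills=#5x#1:6@101; bids=[-] asks=[#1:3@101]
After op 8 [order #6] limit_buy(price=96, qty=8): fills=none; bids=[#6:8@96] asks=[#1:3@101]
After op 9 [order #7] limit_sell(price=98, qty=3): fills=none; bids=[#6:8@96] asks=[#7:3@98 #1:3@101]

Answer: 6@101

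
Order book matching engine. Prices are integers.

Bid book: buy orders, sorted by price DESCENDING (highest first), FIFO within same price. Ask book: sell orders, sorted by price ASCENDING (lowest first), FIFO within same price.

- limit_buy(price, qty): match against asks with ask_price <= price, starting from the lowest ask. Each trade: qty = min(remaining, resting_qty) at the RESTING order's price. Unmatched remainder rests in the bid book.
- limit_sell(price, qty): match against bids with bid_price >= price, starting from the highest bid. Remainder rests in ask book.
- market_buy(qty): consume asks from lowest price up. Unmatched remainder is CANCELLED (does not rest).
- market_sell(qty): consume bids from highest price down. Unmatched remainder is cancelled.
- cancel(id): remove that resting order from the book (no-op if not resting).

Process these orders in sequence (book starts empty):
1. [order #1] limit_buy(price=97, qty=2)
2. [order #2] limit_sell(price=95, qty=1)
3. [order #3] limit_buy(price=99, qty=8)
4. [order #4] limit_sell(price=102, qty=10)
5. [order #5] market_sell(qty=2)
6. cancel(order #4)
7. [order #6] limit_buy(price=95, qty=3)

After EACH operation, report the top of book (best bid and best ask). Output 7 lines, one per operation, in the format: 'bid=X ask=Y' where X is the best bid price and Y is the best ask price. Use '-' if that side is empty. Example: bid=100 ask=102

After op 1 [order #1] limit_buy(price=97, qty=2): fills=none; bids=[#1:2@97] asks=[-]
After op 2 [order #2] limit_sell(price=95, qty=1): fills=#1x#2:1@97; bids=[#1:1@97] asks=[-]
After op 3 [order #3] limit_buy(price=99, qty=8): fills=none; bids=[#3:8@99 #1:1@97] asks=[-]
After op 4 [order #4] limit_sell(price=102, qty=10): fills=none; bids=[#3:8@99 #1:1@97] asks=[#4:10@102]
After op 5 [order #5] market_sell(qty=2): fills=#3x#5:2@99; bids=[#3:6@99 #1:1@97] asks=[#4:10@102]
After op 6 cancel(order #4): fills=none; bids=[#3:6@99 #1:1@97] asks=[-]
After op 7 [order #6] limit_buy(price=95, qty=3): fills=none; bids=[#3:6@99 #1:1@97 #6:3@95] asks=[-]

Answer: bid=97 ask=-
bid=97 ask=-
bid=99 ask=-
bid=99 ask=102
bid=99 ask=102
bid=99 ask=-
bid=99 ask=-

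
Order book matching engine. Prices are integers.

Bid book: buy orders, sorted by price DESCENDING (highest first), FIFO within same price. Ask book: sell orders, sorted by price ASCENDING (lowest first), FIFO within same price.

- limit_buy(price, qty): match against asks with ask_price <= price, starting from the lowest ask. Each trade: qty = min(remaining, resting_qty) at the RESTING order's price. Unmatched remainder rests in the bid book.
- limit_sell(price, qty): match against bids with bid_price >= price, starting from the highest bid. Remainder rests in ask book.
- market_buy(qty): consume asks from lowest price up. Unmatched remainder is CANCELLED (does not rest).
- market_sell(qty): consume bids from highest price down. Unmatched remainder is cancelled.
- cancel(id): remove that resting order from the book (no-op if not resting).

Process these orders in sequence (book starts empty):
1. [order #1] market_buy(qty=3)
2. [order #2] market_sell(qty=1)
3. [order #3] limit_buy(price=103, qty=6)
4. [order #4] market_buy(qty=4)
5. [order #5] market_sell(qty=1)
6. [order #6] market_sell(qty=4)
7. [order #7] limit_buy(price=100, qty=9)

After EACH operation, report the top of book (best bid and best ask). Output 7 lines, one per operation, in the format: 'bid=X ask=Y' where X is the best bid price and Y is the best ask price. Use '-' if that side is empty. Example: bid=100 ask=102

Answer: bid=- ask=-
bid=- ask=-
bid=103 ask=-
bid=103 ask=-
bid=103 ask=-
bid=103 ask=-
bid=103 ask=-

Derivation:
After op 1 [order #1] market_buy(qty=3): fills=none; bids=[-] asks=[-]
After op 2 [order #2] market_sell(qty=1): fills=none; bids=[-] asks=[-]
After op 3 [order #3] limit_buy(price=103, qty=6): fills=none; bids=[#3:6@103] asks=[-]
After op 4 [order #4] market_buy(qty=4): fills=none; bids=[#3:6@103] asks=[-]
After op 5 [order #5] market_sell(qty=1): fills=#3x#5:1@103; bids=[#3:5@103] asks=[-]
After op 6 [order #6] market_sell(qty=4): fills=#3x#6:4@103; bids=[#3:1@103] asks=[-]
After op 7 [order #7] limit_buy(price=100, qty=9): fills=none; bids=[#3:1@103 #7:9@100] asks=[-]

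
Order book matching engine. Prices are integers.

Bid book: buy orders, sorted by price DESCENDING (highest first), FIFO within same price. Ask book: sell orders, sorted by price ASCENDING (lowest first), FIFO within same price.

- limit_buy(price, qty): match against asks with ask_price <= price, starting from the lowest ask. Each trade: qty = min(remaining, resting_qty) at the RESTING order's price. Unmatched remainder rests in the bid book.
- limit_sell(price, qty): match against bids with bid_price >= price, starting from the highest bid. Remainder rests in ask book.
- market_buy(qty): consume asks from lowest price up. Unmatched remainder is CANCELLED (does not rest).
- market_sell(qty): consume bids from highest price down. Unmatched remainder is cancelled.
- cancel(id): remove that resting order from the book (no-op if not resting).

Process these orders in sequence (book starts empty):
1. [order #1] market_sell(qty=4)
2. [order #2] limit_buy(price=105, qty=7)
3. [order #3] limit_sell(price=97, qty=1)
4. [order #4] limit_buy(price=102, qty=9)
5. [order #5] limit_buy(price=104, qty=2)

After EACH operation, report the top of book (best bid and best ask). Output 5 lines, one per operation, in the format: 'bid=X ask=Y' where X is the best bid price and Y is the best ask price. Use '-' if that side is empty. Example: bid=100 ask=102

After op 1 [order #1] market_sell(qty=4): fills=none; bids=[-] asks=[-]
After op 2 [order #2] limit_buy(price=105, qty=7): fills=none; bids=[#2:7@105] asks=[-]
After op 3 [order #3] limit_sell(price=97, qty=1): fills=#2x#3:1@105; bids=[#2:6@105] asks=[-]
After op 4 [order #4] limit_buy(price=102, qty=9): fills=none; bids=[#2:6@105 #4:9@102] asks=[-]
After op 5 [order #5] limit_buy(price=104, qty=2): fills=none; bids=[#2:6@105 #5:2@104 #4:9@102] asks=[-]

Answer: bid=- ask=-
bid=105 ask=-
bid=105 ask=-
bid=105 ask=-
bid=105 ask=-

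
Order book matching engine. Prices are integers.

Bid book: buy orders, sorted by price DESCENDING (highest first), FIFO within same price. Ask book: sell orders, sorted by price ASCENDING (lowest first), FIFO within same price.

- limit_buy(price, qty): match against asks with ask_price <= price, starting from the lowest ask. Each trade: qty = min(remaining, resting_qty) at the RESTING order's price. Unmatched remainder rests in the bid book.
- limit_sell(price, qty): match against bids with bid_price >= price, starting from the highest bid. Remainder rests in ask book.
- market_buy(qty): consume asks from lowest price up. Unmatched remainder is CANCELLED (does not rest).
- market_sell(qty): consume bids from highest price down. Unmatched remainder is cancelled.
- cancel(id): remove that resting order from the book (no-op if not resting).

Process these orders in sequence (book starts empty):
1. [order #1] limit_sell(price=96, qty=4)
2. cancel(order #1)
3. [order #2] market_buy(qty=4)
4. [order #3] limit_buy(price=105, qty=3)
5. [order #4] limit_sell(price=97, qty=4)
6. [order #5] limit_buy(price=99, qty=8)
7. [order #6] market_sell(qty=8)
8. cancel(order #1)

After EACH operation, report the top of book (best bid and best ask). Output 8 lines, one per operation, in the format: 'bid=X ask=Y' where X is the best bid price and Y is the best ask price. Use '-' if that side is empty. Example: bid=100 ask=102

After op 1 [order #1] limit_sell(price=96, qty=4): fills=none; bids=[-] asks=[#1:4@96]
After op 2 cancel(order #1): fills=none; bids=[-] asks=[-]
After op 3 [order #2] market_buy(qty=4): fills=none; bids=[-] asks=[-]
After op 4 [order #3] limit_buy(price=105, qty=3): fills=none; bids=[#3:3@105] asks=[-]
After op 5 [order #4] limit_sell(price=97, qty=4): fills=#3x#4:3@105; bids=[-] asks=[#4:1@97]
After op 6 [order #5] limit_buy(price=99, qty=8): fills=#5x#4:1@97; bids=[#5:7@99] asks=[-]
After op 7 [order #6] market_sell(qty=8): fills=#5x#6:7@99; bids=[-] asks=[-]
After op 8 cancel(order #1): fills=none; bids=[-] asks=[-]

Answer: bid=- ask=96
bid=- ask=-
bid=- ask=-
bid=105 ask=-
bid=- ask=97
bid=99 ask=-
bid=- ask=-
bid=- ask=-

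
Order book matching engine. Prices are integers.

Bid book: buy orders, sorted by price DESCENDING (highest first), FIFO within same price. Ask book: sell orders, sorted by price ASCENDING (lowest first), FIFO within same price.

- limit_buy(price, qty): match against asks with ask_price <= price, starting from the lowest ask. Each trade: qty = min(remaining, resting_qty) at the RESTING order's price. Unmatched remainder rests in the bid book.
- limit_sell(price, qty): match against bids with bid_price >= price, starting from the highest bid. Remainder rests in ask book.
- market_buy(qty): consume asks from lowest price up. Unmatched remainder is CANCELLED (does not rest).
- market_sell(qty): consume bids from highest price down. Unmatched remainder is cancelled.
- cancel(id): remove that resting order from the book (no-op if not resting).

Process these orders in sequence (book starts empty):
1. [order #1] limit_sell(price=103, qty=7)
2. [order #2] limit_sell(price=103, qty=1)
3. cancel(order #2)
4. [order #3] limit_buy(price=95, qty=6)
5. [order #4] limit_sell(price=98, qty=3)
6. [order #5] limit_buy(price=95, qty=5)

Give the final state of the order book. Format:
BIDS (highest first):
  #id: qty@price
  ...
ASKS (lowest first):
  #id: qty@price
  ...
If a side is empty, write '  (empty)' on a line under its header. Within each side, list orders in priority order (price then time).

After op 1 [order #1] limit_sell(price=103, qty=7): fills=none; bids=[-] asks=[#1:7@103]
After op 2 [order #2] limit_sell(price=103, qty=1): fills=none; bids=[-] asks=[#1:7@103 #2:1@103]
After op 3 cancel(order #2): fills=none; bids=[-] asks=[#1:7@103]
After op 4 [order #3] limit_buy(price=95, qty=6): fills=none; bids=[#3:6@95] asks=[#1:7@103]
After op 5 [order #4] limit_sell(price=98, qty=3): fills=none; bids=[#3:6@95] asks=[#4:3@98 #1:7@103]
After op 6 [order #5] limit_buy(price=95, qty=5): fills=none; bids=[#3:6@95 #5:5@95] asks=[#4:3@98 #1:7@103]

Answer: BIDS (highest first):
  #3: 6@95
  #5: 5@95
ASKS (lowest first):
  #4: 3@98
  #1: 7@103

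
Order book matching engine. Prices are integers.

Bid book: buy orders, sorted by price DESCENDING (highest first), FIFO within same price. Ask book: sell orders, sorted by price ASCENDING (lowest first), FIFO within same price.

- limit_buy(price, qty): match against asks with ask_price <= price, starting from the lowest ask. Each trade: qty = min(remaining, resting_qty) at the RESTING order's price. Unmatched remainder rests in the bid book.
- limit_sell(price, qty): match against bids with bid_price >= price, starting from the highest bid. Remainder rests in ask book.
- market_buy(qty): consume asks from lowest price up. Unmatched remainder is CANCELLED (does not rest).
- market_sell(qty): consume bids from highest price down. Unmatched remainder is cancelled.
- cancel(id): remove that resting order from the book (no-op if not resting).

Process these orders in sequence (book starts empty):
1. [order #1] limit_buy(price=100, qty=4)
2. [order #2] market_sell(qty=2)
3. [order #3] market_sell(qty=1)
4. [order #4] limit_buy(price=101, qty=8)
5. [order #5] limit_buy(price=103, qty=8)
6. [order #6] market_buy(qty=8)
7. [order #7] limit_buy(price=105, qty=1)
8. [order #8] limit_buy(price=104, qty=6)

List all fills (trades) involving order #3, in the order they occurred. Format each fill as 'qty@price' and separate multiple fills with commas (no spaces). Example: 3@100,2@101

Answer: 1@100

Derivation:
After op 1 [order #1] limit_buy(price=100, qty=4): fills=none; bids=[#1:4@100] asks=[-]
After op 2 [order #2] market_sell(qty=2): fills=#1x#2:2@100; bids=[#1:2@100] asks=[-]
After op 3 [order #3] market_sell(qty=1): fills=#1x#3:1@100; bids=[#1:1@100] asks=[-]
After op 4 [order #4] limit_buy(price=101, qty=8): fills=none; bids=[#4:8@101 #1:1@100] asks=[-]
After op 5 [order #5] limit_buy(price=103, qty=8): fills=none; bids=[#5:8@103 #4:8@101 #1:1@100] asks=[-]
After op 6 [order #6] market_buy(qty=8): fills=none; bids=[#5:8@103 #4:8@101 #1:1@100] asks=[-]
After op 7 [order #7] limit_buy(price=105, qty=1): fills=none; bids=[#7:1@105 #5:8@103 #4:8@101 #1:1@100] asks=[-]
After op 8 [order #8] limit_buy(price=104, qty=6): fills=none; bids=[#7:1@105 #8:6@104 #5:8@103 #4:8@101 #1:1@100] asks=[-]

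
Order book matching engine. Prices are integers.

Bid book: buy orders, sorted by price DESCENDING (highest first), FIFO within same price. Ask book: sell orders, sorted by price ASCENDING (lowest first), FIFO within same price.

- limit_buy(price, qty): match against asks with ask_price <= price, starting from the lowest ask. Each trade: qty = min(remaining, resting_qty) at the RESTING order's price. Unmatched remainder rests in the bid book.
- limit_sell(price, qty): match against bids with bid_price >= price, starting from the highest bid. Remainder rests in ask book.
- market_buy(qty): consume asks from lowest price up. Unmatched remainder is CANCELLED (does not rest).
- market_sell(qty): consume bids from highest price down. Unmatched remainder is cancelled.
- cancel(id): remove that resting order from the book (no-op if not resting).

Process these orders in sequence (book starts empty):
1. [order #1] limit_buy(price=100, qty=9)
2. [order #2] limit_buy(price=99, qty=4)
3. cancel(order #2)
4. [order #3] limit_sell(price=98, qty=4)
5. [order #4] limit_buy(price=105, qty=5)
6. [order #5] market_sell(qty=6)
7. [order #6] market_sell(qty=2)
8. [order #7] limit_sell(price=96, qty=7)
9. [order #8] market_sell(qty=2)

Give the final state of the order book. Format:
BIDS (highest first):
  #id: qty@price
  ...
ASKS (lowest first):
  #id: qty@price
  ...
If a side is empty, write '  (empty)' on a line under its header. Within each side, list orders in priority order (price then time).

Answer: BIDS (highest first):
  (empty)
ASKS (lowest first):
  #7: 5@96

Derivation:
After op 1 [order #1] limit_buy(price=100, qty=9): fills=none; bids=[#1:9@100] asks=[-]
After op 2 [order #2] limit_buy(price=99, qty=4): fills=none; bids=[#1:9@100 #2:4@99] asks=[-]
After op 3 cancel(order #2): fills=none; bids=[#1:9@100] asks=[-]
After op 4 [order #3] limit_sell(price=98, qty=4): fills=#1x#3:4@100; bids=[#1:5@100] asks=[-]
After op 5 [order #4] limit_buy(price=105, qty=5): fills=none; bids=[#4:5@105 #1:5@100] asks=[-]
After op 6 [order #5] market_sell(qty=6): fills=#4x#5:5@105 #1x#5:1@100; bids=[#1:4@100] asks=[-]
After op 7 [order #6] market_sell(qty=2): fills=#1x#6:2@100; bids=[#1:2@100] asks=[-]
After op 8 [order #7] limit_sell(price=96, qty=7): fills=#1x#7:2@100; bids=[-] asks=[#7:5@96]
After op 9 [order #8] market_sell(qty=2): fills=none; bids=[-] asks=[#7:5@96]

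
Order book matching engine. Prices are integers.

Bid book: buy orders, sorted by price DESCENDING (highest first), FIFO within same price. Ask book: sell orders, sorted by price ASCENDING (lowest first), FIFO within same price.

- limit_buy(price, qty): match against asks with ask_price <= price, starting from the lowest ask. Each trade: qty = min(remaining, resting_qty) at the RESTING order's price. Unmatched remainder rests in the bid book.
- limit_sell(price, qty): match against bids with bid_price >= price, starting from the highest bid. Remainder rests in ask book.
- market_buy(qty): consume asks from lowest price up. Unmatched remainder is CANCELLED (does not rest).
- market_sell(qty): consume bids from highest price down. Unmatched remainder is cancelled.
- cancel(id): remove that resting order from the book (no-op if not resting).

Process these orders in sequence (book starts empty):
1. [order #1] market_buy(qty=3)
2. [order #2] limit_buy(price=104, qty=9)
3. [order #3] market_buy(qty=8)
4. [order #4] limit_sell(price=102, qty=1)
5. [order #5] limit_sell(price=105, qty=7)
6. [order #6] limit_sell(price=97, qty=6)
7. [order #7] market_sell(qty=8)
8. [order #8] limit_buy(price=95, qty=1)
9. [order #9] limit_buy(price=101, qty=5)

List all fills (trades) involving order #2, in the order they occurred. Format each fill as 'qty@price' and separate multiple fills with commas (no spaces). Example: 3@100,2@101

Answer: 1@104,6@104,2@104

Derivation:
After op 1 [order #1] market_buy(qty=3): fills=none; bids=[-] asks=[-]
After op 2 [order #2] limit_buy(price=104, qty=9): fills=none; bids=[#2:9@104] asks=[-]
After op 3 [order #3] market_buy(qty=8): fills=none; bids=[#2:9@104] asks=[-]
After op 4 [order #4] limit_sell(price=102, qty=1): fills=#2x#4:1@104; bids=[#2:8@104] asks=[-]
After op 5 [order #5] limit_sell(price=105, qty=7): fills=none; bids=[#2:8@104] asks=[#5:7@105]
After op 6 [order #6] limit_sell(price=97, qty=6): fills=#2x#6:6@104; bids=[#2:2@104] asks=[#5:7@105]
After op 7 [order #7] market_sell(qty=8): fills=#2x#7:2@104; bids=[-] asks=[#5:7@105]
After op 8 [order #8] limit_buy(price=95, qty=1): fills=none; bids=[#8:1@95] asks=[#5:7@105]
After op 9 [order #9] limit_buy(price=101, qty=5): fills=none; bids=[#9:5@101 #8:1@95] asks=[#5:7@105]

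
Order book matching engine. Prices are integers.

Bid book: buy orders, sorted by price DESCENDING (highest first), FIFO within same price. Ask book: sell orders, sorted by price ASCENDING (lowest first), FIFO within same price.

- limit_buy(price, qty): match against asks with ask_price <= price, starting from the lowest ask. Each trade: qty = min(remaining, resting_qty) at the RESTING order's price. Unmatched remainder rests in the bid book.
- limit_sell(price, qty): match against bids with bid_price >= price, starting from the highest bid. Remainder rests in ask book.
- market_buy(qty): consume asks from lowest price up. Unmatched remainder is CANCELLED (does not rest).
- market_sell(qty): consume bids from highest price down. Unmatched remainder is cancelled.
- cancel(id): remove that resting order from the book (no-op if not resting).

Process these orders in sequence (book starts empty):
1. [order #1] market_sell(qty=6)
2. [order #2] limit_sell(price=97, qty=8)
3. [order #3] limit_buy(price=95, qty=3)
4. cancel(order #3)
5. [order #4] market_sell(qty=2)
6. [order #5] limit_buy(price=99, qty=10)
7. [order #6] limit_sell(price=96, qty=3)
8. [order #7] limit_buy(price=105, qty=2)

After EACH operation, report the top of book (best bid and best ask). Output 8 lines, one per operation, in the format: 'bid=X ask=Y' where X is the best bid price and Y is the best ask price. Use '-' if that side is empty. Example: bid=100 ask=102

After op 1 [order #1] market_sell(qty=6): fills=none; bids=[-] asks=[-]
After op 2 [order #2] limit_sell(price=97, qty=8): fills=none; bids=[-] asks=[#2:8@97]
After op 3 [order #3] limit_buy(price=95, qty=3): fills=none; bids=[#3:3@95] asks=[#2:8@97]
After op 4 cancel(order #3): fills=none; bids=[-] asks=[#2:8@97]
After op 5 [order #4] market_sell(qty=2): fills=none; bids=[-] asks=[#2:8@97]
After op 6 [order #5] limit_buy(price=99, qty=10): fills=#5x#2:8@97; bids=[#5:2@99] asks=[-]
After op 7 [order #6] limit_sell(price=96, qty=3): fills=#5x#6:2@99; bids=[-] asks=[#6:1@96]
After op 8 [order #7] limit_buy(price=105, qty=2): fills=#7x#6:1@96; bids=[#7:1@105] asks=[-]

Answer: bid=- ask=-
bid=- ask=97
bid=95 ask=97
bid=- ask=97
bid=- ask=97
bid=99 ask=-
bid=- ask=96
bid=105 ask=-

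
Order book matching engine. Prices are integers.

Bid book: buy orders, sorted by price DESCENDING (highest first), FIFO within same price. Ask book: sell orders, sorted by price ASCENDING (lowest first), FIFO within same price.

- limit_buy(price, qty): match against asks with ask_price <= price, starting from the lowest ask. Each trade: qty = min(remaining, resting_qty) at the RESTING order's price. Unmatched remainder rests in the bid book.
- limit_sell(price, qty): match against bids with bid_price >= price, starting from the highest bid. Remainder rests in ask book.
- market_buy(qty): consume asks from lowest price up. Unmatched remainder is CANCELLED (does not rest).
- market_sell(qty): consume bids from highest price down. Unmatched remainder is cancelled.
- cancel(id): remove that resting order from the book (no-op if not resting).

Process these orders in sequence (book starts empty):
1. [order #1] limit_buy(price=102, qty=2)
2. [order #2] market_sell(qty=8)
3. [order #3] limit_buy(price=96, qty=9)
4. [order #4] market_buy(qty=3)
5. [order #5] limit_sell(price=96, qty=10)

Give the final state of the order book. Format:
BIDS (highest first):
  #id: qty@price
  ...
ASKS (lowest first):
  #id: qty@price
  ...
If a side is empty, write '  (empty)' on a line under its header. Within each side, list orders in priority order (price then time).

After op 1 [order #1] limit_buy(price=102, qty=2): fills=none; bids=[#1:2@102] asks=[-]
After op 2 [order #2] market_sell(qty=8): fills=#1x#2:2@102; bids=[-] asks=[-]
After op 3 [order #3] limit_buy(price=96, qty=9): fills=none; bids=[#3:9@96] asks=[-]
After op 4 [order #4] market_buy(qty=3): fills=none; bids=[#3:9@96] asks=[-]
After op 5 [order #5] limit_sell(price=96, qty=10): fills=#3x#5:9@96; bids=[-] asks=[#5:1@96]

Answer: BIDS (highest first):
  (empty)
ASKS (lowest first):
  #5: 1@96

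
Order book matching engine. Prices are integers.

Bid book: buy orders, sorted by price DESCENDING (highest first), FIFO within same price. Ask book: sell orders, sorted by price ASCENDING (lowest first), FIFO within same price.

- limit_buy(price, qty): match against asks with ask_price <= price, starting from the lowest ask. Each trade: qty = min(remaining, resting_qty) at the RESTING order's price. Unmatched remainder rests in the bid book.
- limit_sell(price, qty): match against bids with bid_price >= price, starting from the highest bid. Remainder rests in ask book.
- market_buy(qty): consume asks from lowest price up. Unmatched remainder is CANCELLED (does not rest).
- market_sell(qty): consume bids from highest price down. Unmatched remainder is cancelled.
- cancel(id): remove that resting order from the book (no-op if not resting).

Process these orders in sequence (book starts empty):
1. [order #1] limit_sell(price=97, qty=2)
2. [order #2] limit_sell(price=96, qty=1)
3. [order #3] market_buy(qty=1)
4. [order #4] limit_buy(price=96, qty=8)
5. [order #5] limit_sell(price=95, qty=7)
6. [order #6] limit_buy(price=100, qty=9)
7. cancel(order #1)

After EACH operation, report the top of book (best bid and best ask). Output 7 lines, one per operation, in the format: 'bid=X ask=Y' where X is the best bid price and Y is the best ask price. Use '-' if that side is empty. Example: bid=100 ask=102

Answer: bid=- ask=97
bid=- ask=96
bid=- ask=97
bid=96 ask=97
bid=96 ask=97
bid=100 ask=-
bid=100 ask=-

Derivation:
After op 1 [order #1] limit_sell(price=97, qty=2): fills=none; bids=[-] asks=[#1:2@97]
After op 2 [order #2] limit_sell(price=96, qty=1): fills=none; bids=[-] asks=[#2:1@96 #1:2@97]
After op 3 [order #3] market_buy(qty=1): fills=#3x#2:1@96; bids=[-] asks=[#1:2@97]
After op 4 [order #4] limit_buy(price=96, qty=8): fills=none; bids=[#4:8@96] asks=[#1:2@97]
After op 5 [order #5] limit_sell(price=95, qty=7): fills=#4x#5:7@96; bids=[#4:1@96] asks=[#1:2@97]
After op 6 [order #6] limit_buy(price=100, qty=9): fills=#6x#1:2@97; bids=[#6:7@100 #4:1@96] asks=[-]
After op 7 cancel(order #1): fills=none; bids=[#6:7@100 #4:1@96] asks=[-]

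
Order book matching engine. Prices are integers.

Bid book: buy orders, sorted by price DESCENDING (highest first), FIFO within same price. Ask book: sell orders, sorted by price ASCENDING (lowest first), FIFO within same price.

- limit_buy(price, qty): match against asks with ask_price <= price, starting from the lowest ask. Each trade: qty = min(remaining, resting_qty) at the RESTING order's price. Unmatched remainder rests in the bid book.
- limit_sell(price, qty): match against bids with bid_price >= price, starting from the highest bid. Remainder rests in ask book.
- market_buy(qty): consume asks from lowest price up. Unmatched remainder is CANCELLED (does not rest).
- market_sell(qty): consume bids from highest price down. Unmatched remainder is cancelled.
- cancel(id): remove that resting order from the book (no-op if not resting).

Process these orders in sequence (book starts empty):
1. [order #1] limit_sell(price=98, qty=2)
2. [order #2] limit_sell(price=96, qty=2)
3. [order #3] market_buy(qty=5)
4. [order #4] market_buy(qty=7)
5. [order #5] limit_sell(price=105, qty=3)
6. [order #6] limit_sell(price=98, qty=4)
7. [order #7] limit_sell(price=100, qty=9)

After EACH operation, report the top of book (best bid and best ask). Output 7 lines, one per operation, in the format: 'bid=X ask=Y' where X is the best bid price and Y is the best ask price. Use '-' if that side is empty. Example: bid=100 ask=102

Answer: bid=- ask=98
bid=- ask=96
bid=- ask=-
bid=- ask=-
bid=- ask=105
bid=- ask=98
bid=- ask=98

Derivation:
After op 1 [order #1] limit_sell(price=98, qty=2): fills=none; bids=[-] asks=[#1:2@98]
After op 2 [order #2] limit_sell(price=96, qty=2): fills=none; bids=[-] asks=[#2:2@96 #1:2@98]
After op 3 [order #3] market_buy(qty=5): fills=#3x#2:2@96 #3x#1:2@98; bids=[-] asks=[-]
After op 4 [order #4] market_buy(qty=7): fills=none; bids=[-] asks=[-]
After op 5 [order #5] limit_sell(price=105, qty=3): fills=none; bids=[-] asks=[#5:3@105]
After op 6 [order #6] limit_sell(price=98, qty=4): fills=none; bids=[-] asks=[#6:4@98 #5:3@105]
After op 7 [order #7] limit_sell(price=100, qty=9): fills=none; bids=[-] asks=[#6:4@98 #7:9@100 #5:3@105]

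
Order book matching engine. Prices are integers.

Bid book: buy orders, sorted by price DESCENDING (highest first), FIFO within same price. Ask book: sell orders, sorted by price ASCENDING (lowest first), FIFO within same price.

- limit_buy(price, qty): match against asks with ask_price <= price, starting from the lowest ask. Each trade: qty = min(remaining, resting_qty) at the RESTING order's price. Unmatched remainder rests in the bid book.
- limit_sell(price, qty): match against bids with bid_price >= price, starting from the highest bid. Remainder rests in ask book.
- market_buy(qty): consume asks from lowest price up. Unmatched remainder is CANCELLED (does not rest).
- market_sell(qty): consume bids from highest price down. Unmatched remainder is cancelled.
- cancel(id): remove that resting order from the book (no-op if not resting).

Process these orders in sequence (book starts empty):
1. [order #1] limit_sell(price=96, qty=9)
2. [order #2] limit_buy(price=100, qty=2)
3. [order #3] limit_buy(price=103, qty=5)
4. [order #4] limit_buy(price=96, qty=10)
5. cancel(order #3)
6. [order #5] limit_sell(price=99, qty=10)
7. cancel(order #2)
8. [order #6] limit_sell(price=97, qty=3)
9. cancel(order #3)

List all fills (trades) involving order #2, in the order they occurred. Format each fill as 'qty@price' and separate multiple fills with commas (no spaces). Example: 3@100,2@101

After op 1 [order #1] limit_sell(price=96, qty=9): fills=none; bids=[-] asks=[#1:9@96]
After op 2 [order #2] limit_buy(price=100, qty=2): fills=#2x#1:2@96; bids=[-] asks=[#1:7@96]
After op 3 [order #3] limit_buy(price=103, qty=5): fills=#3x#1:5@96; bids=[-] asks=[#1:2@96]
After op 4 [order #4] limit_buy(price=96, qty=10): fills=#4x#1:2@96; bids=[#4:8@96] asks=[-]
After op 5 cancel(order #3): fills=none; bids=[#4:8@96] asks=[-]
After op 6 [order #5] limit_sell(price=99, qty=10): fills=none; bids=[#4:8@96] asks=[#5:10@99]
After op 7 cancel(order #2): fills=none; bids=[#4:8@96] asks=[#5:10@99]
After op 8 [order #6] limit_sell(price=97, qty=3): fills=none; bids=[#4:8@96] asks=[#6:3@97 #5:10@99]
After op 9 cancel(order #3): fills=none; bids=[#4:8@96] asks=[#6:3@97 #5:10@99]

Answer: 2@96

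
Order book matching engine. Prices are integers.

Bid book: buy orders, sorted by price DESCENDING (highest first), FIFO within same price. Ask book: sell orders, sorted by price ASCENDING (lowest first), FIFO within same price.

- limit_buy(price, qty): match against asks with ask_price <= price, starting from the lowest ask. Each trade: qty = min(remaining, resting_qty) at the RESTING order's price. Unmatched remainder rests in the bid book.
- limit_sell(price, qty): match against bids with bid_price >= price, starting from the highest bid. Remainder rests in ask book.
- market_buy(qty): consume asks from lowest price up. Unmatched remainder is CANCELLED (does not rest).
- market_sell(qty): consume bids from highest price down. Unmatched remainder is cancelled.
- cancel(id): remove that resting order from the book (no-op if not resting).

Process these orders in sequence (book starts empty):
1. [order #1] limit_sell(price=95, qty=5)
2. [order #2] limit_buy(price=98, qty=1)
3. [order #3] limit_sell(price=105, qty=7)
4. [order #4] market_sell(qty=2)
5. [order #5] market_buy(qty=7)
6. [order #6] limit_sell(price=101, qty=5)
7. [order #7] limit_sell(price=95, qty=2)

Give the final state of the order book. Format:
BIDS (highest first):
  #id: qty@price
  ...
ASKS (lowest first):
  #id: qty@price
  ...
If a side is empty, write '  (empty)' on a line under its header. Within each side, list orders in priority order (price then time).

After op 1 [order #1] limit_sell(price=95, qty=5): fills=none; bids=[-] asks=[#1:5@95]
After op 2 [order #2] limit_buy(price=98, qty=1): fills=#2x#1:1@95; bids=[-] asks=[#1:4@95]
After op 3 [order #3] limit_sell(price=105, qty=7): fills=none; bids=[-] asks=[#1:4@95 #3:7@105]
After op 4 [order #4] market_sell(qty=2): fills=none; bids=[-] asks=[#1:4@95 #3:7@105]
After op 5 [order #5] market_buy(qty=7): fills=#5x#1:4@95 #5x#3:3@105; bids=[-] asks=[#3:4@105]
After op 6 [order #6] limit_sell(price=101, qty=5): fills=none; bids=[-] asks=[#6:5@101 #3:4@105]
After op 7 [order #7] limit_sell(price=95, qty=2): fills=none; bids=[-] asks=[#7:2@95 #6:5@101 #3:4@105]

Answer: BIDS (highest first):
  (empty)
ASKS (lowest first):
  #7: 2@95
  #6: 5@101
  #3: 4@105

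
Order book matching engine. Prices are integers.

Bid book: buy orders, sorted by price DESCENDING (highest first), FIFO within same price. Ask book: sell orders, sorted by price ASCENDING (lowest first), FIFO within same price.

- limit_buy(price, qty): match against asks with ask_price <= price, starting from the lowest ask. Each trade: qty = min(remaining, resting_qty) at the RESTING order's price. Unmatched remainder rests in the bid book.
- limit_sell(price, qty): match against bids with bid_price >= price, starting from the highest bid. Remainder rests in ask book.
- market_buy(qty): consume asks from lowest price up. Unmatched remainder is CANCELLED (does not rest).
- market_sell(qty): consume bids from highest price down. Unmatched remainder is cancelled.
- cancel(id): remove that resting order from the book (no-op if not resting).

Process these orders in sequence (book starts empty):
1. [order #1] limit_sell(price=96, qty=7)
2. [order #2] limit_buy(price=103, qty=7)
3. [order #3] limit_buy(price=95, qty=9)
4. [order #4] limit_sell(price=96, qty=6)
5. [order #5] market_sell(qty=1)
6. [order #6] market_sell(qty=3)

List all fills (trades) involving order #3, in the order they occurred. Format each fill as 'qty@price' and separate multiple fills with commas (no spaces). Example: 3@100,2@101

After op 1 [order #1] limit_sell(price=96, qty=7): fills=none; bids=[-] asks=[#1:7@96]
After op 2 [order #2] limit_buy(price=103, qty=7): fills=#2x#1:7@96; bids=[-] asks=[-]
After op 3 [order #3] limit_buy(price=95, qty=9): fills=none; bids=[#3:9@95] asks=[-]
After op 4 [order #4] limit_sell(price=96, qty=6): fills=none; bids=[#3:9@95] asks=[#4:6@96]
After op 5 [order #5] market_sell(qty=1): fills=#3x#5:1@95; bids=[#3:8@95] asks=[#4:6@96]
After op 6 [order #6] market_sell(qty=3): fills=#3x#6:3@95; bids=[#3:5@95] asks=[#4:6@96]

Answer: 1@95,3@95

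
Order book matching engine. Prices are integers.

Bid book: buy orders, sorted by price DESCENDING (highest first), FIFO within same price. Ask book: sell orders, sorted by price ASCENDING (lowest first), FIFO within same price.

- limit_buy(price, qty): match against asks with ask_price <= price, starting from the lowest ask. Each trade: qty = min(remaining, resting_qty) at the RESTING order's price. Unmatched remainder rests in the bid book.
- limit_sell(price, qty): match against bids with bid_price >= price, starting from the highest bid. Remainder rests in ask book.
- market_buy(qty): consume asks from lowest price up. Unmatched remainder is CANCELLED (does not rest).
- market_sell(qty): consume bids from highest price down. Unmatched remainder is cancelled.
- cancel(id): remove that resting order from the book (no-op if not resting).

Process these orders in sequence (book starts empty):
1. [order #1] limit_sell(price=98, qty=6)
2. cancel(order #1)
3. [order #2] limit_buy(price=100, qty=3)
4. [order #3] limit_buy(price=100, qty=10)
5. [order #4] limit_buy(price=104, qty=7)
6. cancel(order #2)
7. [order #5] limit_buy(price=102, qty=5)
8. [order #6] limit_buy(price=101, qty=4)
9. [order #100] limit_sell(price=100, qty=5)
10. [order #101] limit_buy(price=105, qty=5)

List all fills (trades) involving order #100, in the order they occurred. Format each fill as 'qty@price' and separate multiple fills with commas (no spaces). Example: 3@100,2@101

After op 1 [order #1] limit_sell(price=98, qty=6): fills=none; bids=[-] asks=[#1:6@98]
After op 2 cancel(order #1): fills=none; bids=[-] asks=[-]
After op 3 [order #2] limit_buy(price=100, qty=3): fills=none; bids=[#2:3@100] asks=[-]
After op 4 [order #3] limit_buy(price=100, qty=10): fills=none; bids=[#2:3@100 #3:10@100] asks=[-]
After op 5 [order #4] limit_buy(price=104, qty=7): fills=none; bids=[#4:7@104 #2:3@100 #3:10@100] asks=[-]
After op 6 cancel(order #2): fills=none; bids=[#4:7@104 #3:10@100] asks=[-]
After op 7 [order #5] limit_buy(price=102, qty=5): fills=none; bids=[#4:7@104 #5:5@102 #3:10@100] asks=[-]
After op 8 [order #6] limit_buy(price=101, qty=4): fills=none; bids=[#4:7@104 #5:5@102 #6:4@101 #3:10@100] asks=[-]
After op 9 [order #100] limit_sell(price=100, qty=5): fills=#4x#100:5@104; bids=[#4:2@104 #5:5@102 #6:4@101 #3:10@100] asks=[-]
After op 10 [order #101] limit_buy(price=105, qty=5): fills=none; bids=[#101:5@105 #4:2@104 #5:5@102 #6:4@101 #3:10@100] asks=[-]

Answer: 5@104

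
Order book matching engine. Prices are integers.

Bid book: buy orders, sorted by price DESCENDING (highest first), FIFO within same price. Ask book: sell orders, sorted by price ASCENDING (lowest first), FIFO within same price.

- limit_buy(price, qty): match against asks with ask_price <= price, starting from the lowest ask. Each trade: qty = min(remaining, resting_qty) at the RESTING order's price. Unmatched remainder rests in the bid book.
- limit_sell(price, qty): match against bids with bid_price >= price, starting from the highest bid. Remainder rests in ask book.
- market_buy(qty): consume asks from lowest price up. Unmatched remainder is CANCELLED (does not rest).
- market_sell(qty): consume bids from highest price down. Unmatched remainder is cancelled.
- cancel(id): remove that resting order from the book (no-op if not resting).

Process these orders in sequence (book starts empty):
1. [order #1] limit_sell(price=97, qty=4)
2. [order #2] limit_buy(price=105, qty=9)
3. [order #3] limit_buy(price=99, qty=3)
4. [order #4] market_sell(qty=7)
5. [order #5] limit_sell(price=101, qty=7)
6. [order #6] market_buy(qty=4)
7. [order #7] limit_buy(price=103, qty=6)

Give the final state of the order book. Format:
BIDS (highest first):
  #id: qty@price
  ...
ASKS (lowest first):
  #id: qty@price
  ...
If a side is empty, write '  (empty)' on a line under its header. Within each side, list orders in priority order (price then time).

After op 1 [order #1] limit_sell(price=97, qty=4): fills=none; bids=[-] asks=[#1:4@97]
After op 2 [order #2] limit_buy(price=105, qty=9): fills=#2x#1:4@97; bids=[#2:5@105] asks=[-]
After op 3 [order #3] limit_buy(price=99, qty=3): fills=none; bids=[#2:5@105 #3:3@99] asks=[-]
After op 4 [order #4] market_sell(qty=7): fills=#2x#4:5@105 #3x#4:2@99; bids=[#3:1@99] asks=[-]
After op 5 [order #5] limit_sell(price=101, qty=7): fills=none; bids=[#3:1@99] asks=[#5:7@101]
After op 6 [order #6] market_buy(qty=4): fills=#6x#5:4@101; bids=[#3:1@99] asks=[#5:3@101]
After op 7 [order #7] limit_buy(price=103, qty=6): fills=#7x#5:3@101; bids=[#7:3@103 #3:1@99] asks=[-]

Answer: BIDS (highest first):
  #7: 3@103
  #3: 1@99
ASKS (lowest first):
  (empty)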